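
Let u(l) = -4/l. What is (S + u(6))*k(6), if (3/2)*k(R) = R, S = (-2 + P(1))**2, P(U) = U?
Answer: 4/3 ≈ 1.3333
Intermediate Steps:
S = 1 (S = (-2 + 1)**2 = (-1)**2 = 1)
k(R) = 2*R/3
(S + u(6))*k(6) = (1 - 4/6)*((2/3)*6) = (1 - 4*1/6)*4 = (1 - 2/3)*4 = (1/3)*4 = 4/3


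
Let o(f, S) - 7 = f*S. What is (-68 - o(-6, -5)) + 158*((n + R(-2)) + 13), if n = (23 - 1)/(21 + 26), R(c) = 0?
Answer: 95079/47 ≈ 2023.0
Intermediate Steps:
o(f, S) = 7 + S*f (o(f, S) = 7 + f*S = 7 + S*f)
n = 22/47 ≈ 0.46809
(-68 - o(-6, -5)) + 158*((n + R(-2)) + 13) = (-68 - (7 - 5*(-6))) + 158*((22/47 + 0) + 13) = (-68 - (7 + 30)) + 158*(22/47 + 13) = (-68 - 1*37) + 158*(633/47) = (-68 - 37) + 100014/47 = -105 + 100014/47 = 95079/47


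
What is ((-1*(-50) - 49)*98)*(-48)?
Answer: -4704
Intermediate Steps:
((-1*(-50) - 49)*98)*(-48) = ((50 - 49)*98)*(-48) = (1*98)*(-48) = 98*(-48) = -4704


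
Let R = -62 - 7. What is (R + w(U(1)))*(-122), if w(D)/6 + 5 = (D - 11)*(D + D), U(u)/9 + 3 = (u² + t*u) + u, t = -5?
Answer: -5126562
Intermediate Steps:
U(u) = -27 - 36*u + 9*u² (U(u) = -27 + 9*((u² - 5*u) + u) = -27 + 9*(u² - 4*u) = -27 + (-36*u + 9*u²) = -27 - 36*u + 9*u²)
w(D) = -30 + 12*D*(-11 + D) (w(D) = -30 + 6*((D - 11)*(D + D)) = -30 + 6*((-11 + D)*(2*D)) = -30 + 6*(2*D*(-11 + D)) = -30 + 12*D*(-11 + D))
R = -69
(R + w(U(1)))*(-122) = (-69 + (-30 - 132*(-27 - 36*1 + 9*1²) + 12*(-27 - 36*1 + 9*1²)²))*(-122) = (-69 + (-30 - 132*(-27 - 36 + 9*1) + 12*(-27 - 36 + 9*1)²))*(-122) = (-69 + (-30 - 132*(-27 - 36 + 9) + 12*(-27 - 36 + 9)²))*(-122) = (-69 + (-30 - 132*(-54) + 12*(-54)²))*(-122) = (-69 + (-30 + 7128 + 12*2916))*(-122) = (-69 + (-30 + 7128 + 34992))*(-122) = (-69 + 42090)*(-122) = 42021*(-122) = -5126562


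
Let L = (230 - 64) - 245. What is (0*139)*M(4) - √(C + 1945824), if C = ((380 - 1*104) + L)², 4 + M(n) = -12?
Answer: -√1984633 ≈ -1408.8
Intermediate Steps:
L = -79 (L = 166 - 245 = -79)
M(n) = -16 (M(n) = -4 - 12 = -16)
C = 38809 (C = ((380 - 1*104) - 79)² = ((380 - 104) - 79)² = (276 - 79)² = 197² = 38809)
(0*139)*M(4) - √(C + 1945824) = (0*139)*(-16) - √(38809 + 1945824) = 0*(-16) - √1984633 = 0 - √1984633 = -√1984633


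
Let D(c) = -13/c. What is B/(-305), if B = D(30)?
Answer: 13/9150 ≈ 0.0014208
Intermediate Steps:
B = -13/30 ≈ -0.43333
B/(-305) = -13/30/(-305) = -13/30*(-1/305) = 13/9150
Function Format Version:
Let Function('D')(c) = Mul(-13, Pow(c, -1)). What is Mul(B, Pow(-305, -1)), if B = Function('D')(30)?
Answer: Rational(13, 9150) ≈ 0.0014208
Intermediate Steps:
B = Rational(-13, 30) (B = Mul(-13, Pow(30, -1)) = Mul(-13, Rational(1, 30)) = Rational(-13, 30) ≈ -0.43333)
Mul(B, Pow(-305, -1)) = Mul(Rational(-13, 30), Pow(-305, -1)) = Mul(Rational(-13, 30), Rational(-1, 305)) = Rational(13, 9150)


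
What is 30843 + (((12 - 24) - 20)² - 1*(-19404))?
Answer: 51271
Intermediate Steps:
30843 + (((12 - 24) - 20)² - 1*(-19404)) = 30843 + ((-12 - 20)² + 19404) = 30843 + ((-32)² + 19404) = 30843 + (1024 + 19404) = 30843 + 20428 = 51271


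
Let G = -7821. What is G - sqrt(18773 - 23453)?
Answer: -7821 - 6*I*sqrt(130) ≈ -7821.0 - 68.411*I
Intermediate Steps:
G - sqrt(18773 - 23453) = -7821 - sqrt(18773 - 23453) = -7821 - sqrt(-4680) = -7821 - 6*I*sqrt(130)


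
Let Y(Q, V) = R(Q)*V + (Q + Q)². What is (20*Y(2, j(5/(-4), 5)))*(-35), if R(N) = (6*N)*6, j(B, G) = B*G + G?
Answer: 51800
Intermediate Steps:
j(B, G) = G + B*G
R(N) = 36*N
Y(Q, V) = 4*Q² + 36*Q*V (Y(Q, V) = (36*Q)*V + (Q + Q)² = 36*Q*V + (2*Q)² = 36*Q*V + 4*Q² = 4*Q² + 36*Q*V)
(20*Y(2, j(5/(-4), 5)))*(-35) = (20*(4*2*(2 + 9*(5*(1 + 5/(-4))))))*(-35) = (20*(4*2*(2 + 9*(5*(1 + 5*(-¼))))))*(-35) = (20*(4*2*(2 + 9*(5*(1 - 5/4)))))*(-35) = (20*(4*2*(2 + 9*(5*(-¼)))))*(-35) = (20*(4*2*(2 + 9*(-5/4))))*(-35) = (20*(4*2*(2 - 45/4)))*(-35) = (20*(4*2*(-37/4)))*(-35) = (20*(-74))*(-35) = -1480*(-35) = 51800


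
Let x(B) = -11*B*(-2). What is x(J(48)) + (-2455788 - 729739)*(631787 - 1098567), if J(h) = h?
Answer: 1486940294116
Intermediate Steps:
x(B) = 22*B
x(J(48)) + (-2455788 - 729739)*(631787 - 1098567) = 22*48 + (-2455788 - 729739)*(631787 - 1098567) = 1056 - 3185527*(-466780) = 1056 + 1486940293060 = 1486940294116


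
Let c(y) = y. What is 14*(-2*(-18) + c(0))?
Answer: 504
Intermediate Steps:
14*(-2*(-18) + c(0)) = 14*(-2*(-18) + 0) = 14*(36 + 0) = 14*36 = 504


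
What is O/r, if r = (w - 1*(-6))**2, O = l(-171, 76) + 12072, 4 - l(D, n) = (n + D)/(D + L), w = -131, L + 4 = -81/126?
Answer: 29693554/38421875 ≈ 0.77283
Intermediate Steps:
L = -65/14 (L = -4 - 81/126 = -4 - 81*1/126 = -4 - 9/14 = -65/14 ≈ -4.6429)
l(D, n) = 4 - (D + n)/(-65/14 + D) (l(D, n) = 4 - (n + D)/(D - 65/14) = 4 - (D + n)/(-65/14 + D))
O = 29693554/2459 (O = 2*(-130 - 7*76 + 21*(-171))/(-65 + 14*(-171)) + 12072 = 2*(-130 - 532 - 3591)/(-65 - 2394) + 12072 = 2*(-4253)/(-2459) + 12072 = 2*(-1/2459)*(-4253) + 12072 = 8506/2459 + 12072 = 29693554/2459 ≈ 12075.)
r = 15625 (r = (-131 - 1*(-6))**2 = (-131 + 6)**2 = (-125)**2 = 15625)
O/r = (29693554/2459)/15625 = (29693554/2459)*(1/15625) = 29693554/38421875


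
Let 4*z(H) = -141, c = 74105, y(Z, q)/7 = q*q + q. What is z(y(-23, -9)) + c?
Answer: 296279/4 ≈ 74070.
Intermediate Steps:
y(Z, q) = 7*q + 7*q² (y(Z, q) = 7*(q*q + q) = 7*(q² + q) = 7*(q + q²) = 7*q + 7*q²)
z(H) = -141/4 (z(H) = (¼)*(-141) = -141/4)
z(y(-23, -9)) + c = -141/4 + 74105 = 296279/4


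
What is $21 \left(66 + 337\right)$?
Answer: $8463$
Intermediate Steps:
$21 \left(66 + 337\right) = 21 \cdot 403 = 8463$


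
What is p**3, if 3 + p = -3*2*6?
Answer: -59319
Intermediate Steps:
p = -39 (p = -3 - 3*2*6 = -3 - 6*6 = -3 - 36 = -39)
p**3 = (-39)**3 = -59319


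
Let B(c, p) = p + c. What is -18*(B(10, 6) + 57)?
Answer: -1314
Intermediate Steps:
B(c, p) = c + p
-18*(B(10, 6) + 57) = -18*((10 + 6) + 57) = -18*(16 + 57) = -18*73 = -1314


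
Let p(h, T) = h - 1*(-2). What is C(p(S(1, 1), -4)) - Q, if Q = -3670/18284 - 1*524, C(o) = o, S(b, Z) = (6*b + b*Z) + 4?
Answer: 4911089/9142 ≈ 537.20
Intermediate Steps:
S(b, Z) = 4 + 6*b + Z*b (S(b, Z) = (6*b + Z*b) + 4 = 4 + 6*b + Z*b)
p(h, T) = 2 + h (p(h, T) = h + 2 = 2 + h)
Q = -4792243/9142 (Q = -3670*1/18284 - 524 = -1835/9142 - 524 = -4792243/9142 ≈ -524.20)
C(p(S(1, 1), -4)) - Q = (2 + (4 + 6*1 + 1*1)) - 1*(-4792243/9142) = (2 + (4 + 6 + 1)) + 4792243/9142 = (2 + 11) + 4792243/9142 = 13 + 4792243/9142 = 4911089/9142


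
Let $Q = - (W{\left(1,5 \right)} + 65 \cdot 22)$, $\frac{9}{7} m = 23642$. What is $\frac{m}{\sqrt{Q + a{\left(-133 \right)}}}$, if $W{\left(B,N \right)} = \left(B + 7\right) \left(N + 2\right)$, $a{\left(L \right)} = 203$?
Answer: $- \frac{165494 i \sqrt{1283}}{11547} \approx - 513.37 i$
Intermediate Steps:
$W{\left(B,N \right)} = \left(2 + N\right) \left(7 + B\right)$ ($W{\left(B,N \right)} = \left(7 + B\right) \left(2 + N\right) = \left(2 + N\right) \left(7 + B\right)$)
$m = \frac{165494}{9}$ ($m = \frac{7}{9} \cdot 23642 = \frac{165494}{9} \approx 18388.0$)
$Q = -1486$ ($Q = - (\left(14 + 2 \cdot 1 + 7 \cdot 5 + 1 \cdot 5\right) + 65 \cdot 22) = - (\left(14 + 2 + 35 + 5\right) + 1430) = - (56 + 1430) = \left(-1\right) 1486 = -1486$)
$\frac{m}{\sqrt{Q + a{\left(-133 \right)}}} = \frac{165494}{9 \sqrt{-1486 + 203}} = \frac{165494}{9 \sqrt{-1283}} = \frac{165494}{9 i \sqrt{1283}} = \frac{165494 \left(- \frac{i \sqrt{1283}}{1283}\right)}{9} = - \frac{165494 i \sqrt{1283}}{11547}$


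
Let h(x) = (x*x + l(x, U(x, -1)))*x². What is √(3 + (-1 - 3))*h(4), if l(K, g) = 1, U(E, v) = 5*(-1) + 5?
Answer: 272*I ≈ 272.0*I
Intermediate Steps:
U(E, v) = 0 (U(E, v) = -5 + 5 = 0)
h(x) = x²*(1 + x²) (h(x) = (x*x + 1)*x² = (x² + 1)*x² = (1 + x²)*x² = x²*(1 + x²))
√(3 + (-1 - 3))*h(4) = √(3 + (-1 - 3))*(4² + 4⁴) = √(3 - 4)*(16 + 256) = √(-1)*272 = I*272 = 272*I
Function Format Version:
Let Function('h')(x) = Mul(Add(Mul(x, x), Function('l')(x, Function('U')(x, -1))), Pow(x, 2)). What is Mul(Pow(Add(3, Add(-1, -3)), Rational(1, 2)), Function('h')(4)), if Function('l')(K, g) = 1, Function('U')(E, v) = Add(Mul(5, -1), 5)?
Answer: Mul(272, I) ≈ Mul(272.00, I)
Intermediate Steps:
Function('U')(E, v) = 0 (Function('U')(E, v) = Add(-5, 5) = 0)
Function('h')(x) = Mul(Pow(x, 2), Add(1, Pow(x, 2))) (Function('h')(x) = Mul(Add(Mul(x, x), 1), Pow(x, 2)) = Mul(Add(Pow(x, 2), 1), Pow(x, 2)) = Mul(Add(1, Pow(x, 2)), Pow(x, 2)) = Mul(Pow(x, 2), Add(1, Pow(x, 2))))
Mul(Pow(Add(3, Add(-1, -3)), Rational(1, 2)), Function('h')(4)) = Mul(Pow(Add(3, Add(-1, -3)), Rational(1, 2)), Add(Pow(4, 2), Pow(4, 4))) = Mul(Pow(Add(3, -4), Rational(1, 2)), Add(16, 256)) = Mul(Pow(-1, Rational(1, 2)), 272) = Mul(I, 272) = Mul(272, I)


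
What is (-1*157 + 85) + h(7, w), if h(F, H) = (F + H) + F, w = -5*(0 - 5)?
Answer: -33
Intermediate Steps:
w = 25 (w = -5*(-5) = 25)
h(F, H) = H + 2*F
(-1*157 + 85) + h(7, w) = (-1*157 + 85) + (25 + 2*7) = (-157 + 85) + (25 + 14) = -72 + 39 = -33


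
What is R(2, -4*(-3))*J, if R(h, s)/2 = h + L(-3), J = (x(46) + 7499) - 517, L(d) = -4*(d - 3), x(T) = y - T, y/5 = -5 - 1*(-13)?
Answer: 362752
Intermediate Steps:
y = 40 (y = 5*(-5 - 1*(-13)) = 5*(-5 + 13) = 5*8 = 40)
x(T) = 40 - T
L(d) = 12 - 4*d (L(d) = -4*(-3 + d) = 12 - 4*d)
J = 6976 (J = ((40 - 1*46) + 7499) - 517 = ((40 - 46) + 7499) - 517 = (-6 + 7499) - 517 = 7493 - 517 = 6976)
R(h, s) = 48 + 2*h (R(h, s) = 2*(h + (12 - 4*(-3))) = 2*(h + (12 + 12)) = 2*(h + 24) = 2*(24 + h) = 48 + 2*h)
R(2, -4*(-3))*J = (48 + 2*2)*6976 = (48 + 4)*6976 = 52*6976 = 362752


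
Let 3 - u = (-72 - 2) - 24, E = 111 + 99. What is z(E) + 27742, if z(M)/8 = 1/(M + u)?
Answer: 8627770/311 ≈ 27742.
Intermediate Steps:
E = 210
u = 101 (u = 3 - ((-72 - 2) - 24) = 3 - (-74 - 24) = 3 - 1*(-98) = 3 + 98 = 101)
z(M) = 8/(101 + M) (z(M) = 8/(M + 101) = 8/(101 + M))
z(E) + 27742 = 8/(101 + 210) + 27742 = 8/311 + 27742 = 8627770/311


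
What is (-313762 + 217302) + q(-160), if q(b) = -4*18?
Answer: -96532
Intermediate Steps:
q(b) = -72
(-313762 + 217302) + q(-160) = (-313762 + 217302) - 72 = -96460 - 72 = -96532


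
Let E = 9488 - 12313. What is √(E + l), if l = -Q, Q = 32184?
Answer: I*√35009 ≈ 187.11*I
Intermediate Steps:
l = -32184 (l = -1*32184 = -32184)
E = -2825
√(E + l) = √(-2825 - 32184) = √(-35009) = I*√35009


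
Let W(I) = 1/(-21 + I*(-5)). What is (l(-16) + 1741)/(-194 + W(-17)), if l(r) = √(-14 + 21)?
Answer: -111424/12415 - 64*√7/12415 ≈ -8.9886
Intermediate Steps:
l(r) = √7
W(I) = 1/(-21 - 5*I)
(l(-16) + 1741)/(-194 + W(-17)) = (√7 + 1741)/(-194 - 1/(21 + 5*(-17))) = (1741 + √7)/(-194 - 1/(21 - 85)) = (1741 + √7)/(-194 - 1/(-64)) = (1741 + √7)/(-194 - 1*(-1/64)) = (1741 + √7)/(-194 + 1/64) = (1741 + √7)/(-12415/64) = (1741 + √7)*(-64/12415) = -111424/12415 - 64*√7/12415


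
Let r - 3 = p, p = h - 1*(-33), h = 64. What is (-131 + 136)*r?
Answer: 500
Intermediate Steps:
p = 97 (p = 64 - 1*(-33) = 64 + 33 = 97)
r = 100 (r = 3 + 97 = 100)
(-131 + 136)*r = (-131 + 136)*100 = 5*100 = 500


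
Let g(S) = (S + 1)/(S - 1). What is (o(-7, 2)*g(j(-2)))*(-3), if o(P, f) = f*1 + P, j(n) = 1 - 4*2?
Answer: 45/4 ≈ 11.250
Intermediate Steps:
j(n) = -7 (j(n) = 1 - 8 = -7)
o(P, f) = P + f (o(P, f) = f + P = P + f)
g(S) = (1 + S)/(-1 + S)
(o(-7, 2)*g(j(-2)))*(-3) = ((-7 + 2)*((1 - 7)/(-1 - 7)))*(-3) = -5*(-6)/(-8)*(-3) = -(-5)*(-6)/8*(-3) = -5*¾*(-3) = -15/4*(-3) = 45/4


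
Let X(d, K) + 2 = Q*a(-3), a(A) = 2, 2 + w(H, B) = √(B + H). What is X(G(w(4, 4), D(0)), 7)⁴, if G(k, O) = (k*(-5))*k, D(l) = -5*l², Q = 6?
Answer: 10000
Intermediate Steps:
w(H, B) = -2 + √(B + H)
G(k, O) = -5*k² (G(k, O) = (-5*k)*k = -5*k²)
X(d, K) = 10 (X(d, K) = -2 + 6*2 = -2 + 12 = 10)
X(G(w(4, 4), D(0)), 7)⁴ = 10⁴ = 10000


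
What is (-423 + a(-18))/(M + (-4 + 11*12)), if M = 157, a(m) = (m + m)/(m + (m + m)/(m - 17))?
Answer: -731/495 ≈ -1.4768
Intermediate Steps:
a(m) = 2*m/(m + 2*m/(-17 + m)) (a(m) = (2*m)/(m + (2*m)/(-17 + m)) = (2*m)/(m + 2*m/(-17 + m)) = 2*m/(m + 2*m/(-17 + m)))
(-423 + a(-18))/(M + (-4 + 11*12)) = (-423 + 2*(-17 - 18)/(-15 - 18))/(157 + (-4 + 11*12)) = (-423 + 2*(-35)/(-33))/(157 + (-4 + 132)) = (-423 + 2*(-1/33)*(-35))/(157 + 128) = (-423 + 70/33)/285 = -13889/33*1/285 = -731/495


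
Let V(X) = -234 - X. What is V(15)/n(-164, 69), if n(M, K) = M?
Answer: 249/164 ≈ 1.5183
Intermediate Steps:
V(15)/n(-164, 69) = (-234 - 1*15)/(-164) = (-234 - 15)*(-1/164) = -249*(-1/164) = 249/164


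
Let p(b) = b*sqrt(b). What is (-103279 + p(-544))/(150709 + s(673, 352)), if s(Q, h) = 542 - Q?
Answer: -103279/150578 - 1088*I*sqrt(34)/75289 ≈ -0.68588 - 0.084263*I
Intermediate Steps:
p(b) = b**(3/2)
(-103279 + p(-544))/(150709 + s(673, 352)) = (-103279 + (-544)**(3/2))/(150709 + (542 - 1*673)) = (-103279 - 2176*I*sqrt(34))/(150709 + (542 - 673)) = (-103279 - 2176*I*sqrt(34))/(150709 - 131) = (-103279 - 2176*I*sqrt(34))/150578 = (-103279 - 2176*I*sqrt(34))*(1/150578) = -103279/150578 - 1088*I*sqrt(34)/75289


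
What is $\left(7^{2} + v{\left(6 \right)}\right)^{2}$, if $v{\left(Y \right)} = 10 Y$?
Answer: $11881$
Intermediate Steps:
$\left(7^{2} + v{\left(6 \right)}\right)^{2} = \left(7^{2} + 10 \cdot 6\right)^{2} = \left(49 + 60\right)^{2} = 109^{2} = 11881$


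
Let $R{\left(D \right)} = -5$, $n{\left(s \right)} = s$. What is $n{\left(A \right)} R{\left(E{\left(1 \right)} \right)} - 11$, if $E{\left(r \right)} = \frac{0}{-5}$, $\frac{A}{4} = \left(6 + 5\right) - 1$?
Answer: $-211$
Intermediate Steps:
$A = 40$ ($A = 4 \left(\left(6 + 5\right) - 1\right) = 4 \left(11 - 1\right) = 4 \cdot 10 = 40$)
$E{\left(r \right)} = 0$ ($E{\left(r \right)} = 0 \left(- \frac{1}{5}\right) = 0$)
$n{\left(A \right)} R{\left(E{\left(1 \right)} \right)} - 11 = 40 \left(-5\right) - 11 = -200 - 11 = -211$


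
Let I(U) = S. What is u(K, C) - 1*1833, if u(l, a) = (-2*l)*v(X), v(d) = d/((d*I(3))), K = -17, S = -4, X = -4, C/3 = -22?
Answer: -3683/2 ≈ -1841.5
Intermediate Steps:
C = -66 (C = 3*(-22) = -66)
I(U) = -4
v(d) = -¼ (v(d) = d/((d*(-4))) = d/((-4*d)) = d*(-1/(4*d)) = -¼)
u(l, a) = l/2 (u(l, a) = -2*l*(-¼) = l/2)
u(K, C) - 1*1833 = (½)*(-17) - 1*1833 = -17/2 - 1833 = -3683/2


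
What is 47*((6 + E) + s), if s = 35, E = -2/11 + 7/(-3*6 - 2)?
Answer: 418441/220 ≈ 1902.0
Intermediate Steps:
E = -117/220 (E = -2*1/11 + 7/(-18 - 2) = -2/11 + 7/(-20) = -2/11 + 7*(-1/20) = -2/11 - 7/20 = -117/220 ≈ -0.53182)
47*((6 + E) + s) = 47*((6 - 117/220) + 35) = 47*(1203/220 + 35) = 47*(8903/220) = 418441/220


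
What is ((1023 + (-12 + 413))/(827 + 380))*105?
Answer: 149520/1207 ≈ 123.88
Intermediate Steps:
((1023 + (-12 + 413))/(827 + 380))*105 = ((1023 + 401)/1207)*105 = (1424*(1/1207))*105 = (1424/1207)*105 = 149520/1207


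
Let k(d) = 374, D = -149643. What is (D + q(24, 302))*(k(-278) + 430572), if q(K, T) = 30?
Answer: -64475123898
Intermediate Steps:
(D + q(24, 302))*(k(-278) + 430572) = (-149643 + 30)*(374 + 430572) = -149613*430946 = -64475123898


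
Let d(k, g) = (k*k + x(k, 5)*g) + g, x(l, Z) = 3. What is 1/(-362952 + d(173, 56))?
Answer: -1/332799 ≈ -3.0048e-6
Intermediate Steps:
d(k, g) = k**2 + 4*g (d(k, g) = (k*k + 3*g) + g = (k**2 + 3*g) + g = k**2 + 4*g)
1/(-362952 + d(173, 56)) = 1/(-362952 + (173**2 + 4*56)) = 1/(-362952 + (29929 + 224)) = 1/(-362952 + 30153) = 1/(-332799) = -1/332799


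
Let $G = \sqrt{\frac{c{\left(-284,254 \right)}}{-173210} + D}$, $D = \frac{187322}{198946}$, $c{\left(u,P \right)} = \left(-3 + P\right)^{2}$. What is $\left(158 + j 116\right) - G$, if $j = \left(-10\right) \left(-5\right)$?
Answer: $5958 - \frac{\sqrt{171541200755249667210}}{17229718330} \approx 5957.2$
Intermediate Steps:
$j = 50$
$D = \frac{93661}{99473}$ ($D = 187322 \cdot \frac{1}{198946} = \frac{93661}{99473} \approx 0.94157$)
$G = \frac{\sqrt{171541200755249667210}}{17229718330}$ ($G = \sqrt{\frac{\left(-3 + 254\right)^{2}}{-173210} + \frac{93661}{99473}} = \sqrt{251^{2} \left(- \frac{1}{173210}\right) + \frac{93661}{99473}} = \sqrt{63001 \left(- \frac{1}{173210}\right) + \frac{93661}{99473}} = \sqrt{- \frac{63001}{173210} + \frac{93661}{99473}} = \sqrt{\frac{9956123337}{17229718330}} = \frac{\sqrt{171541200755249667210}}{17229718330} \approx 0.76016$)
$\left(158 + j 116\right) - G = \left(158 + 50 \cdot 116\right) - \frac{\sqrt{171541200755249667210}}{17229718330} = \left(158 + 5800\right) - \frac{\sqrt{171541200755249667210}}{17229718330} = 5958 - \frac{\sqrt{171541200755249667210}}{17229718330}$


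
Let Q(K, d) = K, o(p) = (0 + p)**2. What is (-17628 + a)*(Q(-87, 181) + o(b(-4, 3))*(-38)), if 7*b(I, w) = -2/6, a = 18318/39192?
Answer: 62282655865/40572 ≈ 1.5351e+6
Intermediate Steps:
a = 43/92 (a = 18318*(1/39192) = 43/92 ≈ 0.46739)
b(I, w) = -1/21 (b(I, w) = (-2/6)/7 = (-2*1/6)/7 = (1/7)*(-1/3) = -1/21)
o(p) = p**2
(-17628 + a)*(Q(-87, 181) + o(b(-4, 3))*(-38)) = (-17628 + 43/92)*(-87 + (-1/21)**2*(-38)) = -1621733*(-87 + (1/441)*(-38))/92 = -1621733*(-87 - 38/441)/92 = -1621733/92*(-38405/441) = 62282655865/40572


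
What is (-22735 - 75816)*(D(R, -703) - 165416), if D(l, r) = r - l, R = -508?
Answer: 16321129661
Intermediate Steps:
(-22735 - 75816)*(D(R, -703) - 165416) = (-22735 - 75816)*((-703 - 1*(-508)) - 165416) = -98551*((-703 + 508) - 165416) = -98551*(-195 - 165416) = -98551*(-165611) = 16321129661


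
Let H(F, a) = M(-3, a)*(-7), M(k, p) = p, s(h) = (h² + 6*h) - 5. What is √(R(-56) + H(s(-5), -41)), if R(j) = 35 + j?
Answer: √266 ≈ 16.310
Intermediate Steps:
s(h) = -5 + h² + 6*h
H(F, a) = -7*a (H(F, a) = a*(-7) = -7*a)
√(R(-56) + H(s(-5), -41)) = √((35 - 56) - 7*(-41)) = √(-21 + 287) = √266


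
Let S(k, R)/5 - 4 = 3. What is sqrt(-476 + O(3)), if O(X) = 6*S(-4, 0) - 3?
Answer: I*sqrt(269) ≈ 16.401*I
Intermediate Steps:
S(k, R) = 35 (S(k, R) = 20 + 5*3 = 20 + 15 = 35)
O(X) = 207 (O(X) = 6*35 - 3 = 210 - 3 = 207)
sqrt(-476 + O(3)) = sqrt(-476 + 207) = sqrt(-269) = I*sqrt(269)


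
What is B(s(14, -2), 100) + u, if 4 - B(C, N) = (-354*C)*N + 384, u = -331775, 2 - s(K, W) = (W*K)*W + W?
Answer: -2172955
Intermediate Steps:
s(K, W) = 2 - W - K*W² (s(K, W) = 2 - ((W*K)*W + W) = 2 - ((K*W)*W + W) = 2 - (K*W² + W) = 2 - (W + K*W²) = 2 + (-W - K*W²) = 2 - W - K*W²)
B(C, N) = -380 + 354*C*N (B(C, N) = 4 - ((-354*C)*N + 384) = 4 - (-354*C*N + 384) = 4 - (384 - 354*C*N) = 4 + (-384 + 354*C*N) = -380 + 354*C*N)
B(s(14, -2), 100) + u = (-380 + 354*(2 - 1*(-2) - 1*14*(-2)²)*100) - 331775 = (-380 + 354*(2 + 2 - 1*14*4)*100) - 331775 = (-380 + 354*(2 + 2 - 56)*100) - 331775 = (-380 + 354*(-52)*100) - 331775 = (-380 - 1840800) - 331775 = -1841180 - 331775 = -2172955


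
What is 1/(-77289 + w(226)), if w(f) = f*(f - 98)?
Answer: -1/48361 ≈ -2.0678e-5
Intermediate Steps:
w(f) = f*(-98 + f)
1/(-77289 + w(226)) = 1/(-77289 + 226*(-98 + 226)) = 1/(-77289 + 226*128) = 1/(-77289 + 28928) = 1/(-48361) = -1/48361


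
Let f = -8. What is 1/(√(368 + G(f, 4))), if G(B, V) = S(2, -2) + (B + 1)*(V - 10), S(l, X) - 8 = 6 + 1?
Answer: √17/85 ≈ 0.048507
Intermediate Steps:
S(l, X) = 15 (S(l, X) = 8 + (6 + 1) = 8 + 7 = 15)
G(B, V) = 15 + (1 + B)*(-10 + V) (G(B, V) = 15 + (B + 1)*(V - 10) = 15 + (1 + B)*(-10 + V))
1/(√(368 + G(f, 4))) = 1/(√(368 + (5 + 4 - 10*(-8) - 8*4))) = 1/(√(368 + (5 + 4 + 80 - 32))) = 1/(√(368 + 57)) = 1/(√425) = 1/(5*√17) = √17/85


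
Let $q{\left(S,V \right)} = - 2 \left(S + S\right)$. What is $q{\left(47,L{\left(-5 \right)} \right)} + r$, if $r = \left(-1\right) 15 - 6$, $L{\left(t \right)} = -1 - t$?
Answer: $-209$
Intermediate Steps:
$q{\left(S,V \right)} = - 4 S$ ($q{\left(S,V \right)} = - 2 \cdot 2 S = - 4 S$)
$r = -21$ ($r = -15 - 6 = -21$)
$q{\left(47,L{\left(-5 \right)} \right)} + r = \left(-4\right) 47 - 21 = -188 - 21 = -209$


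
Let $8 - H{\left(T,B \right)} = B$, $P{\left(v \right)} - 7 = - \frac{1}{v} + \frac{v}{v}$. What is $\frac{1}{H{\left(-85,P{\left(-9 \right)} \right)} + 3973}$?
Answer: $\frac{9}{35756} \approx 0.00025171$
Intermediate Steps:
$P{\left(v \right)} = 8 - \frac{1}{v}$ ($P{\left(v \right)} = 7 - \left(\frac{1}{v} - \frac{v}{v}\right) = 7 + \left(- \frac{1}{v} + 1\right) = 7 + \left(1 - \frac{1}{v}\right) = 8 - \frac{1}{v}$)
$H{\left(T,B \right)} = 8 - B$
$\frac{1}{H{\left(-85,P{\left(-9 \right)} \right)} + 3973} = \frac{1}{\left(8 - \left(8 - \frac{1}{-9}\right)\right) + 3973} = \frac{1}{\left(8 - \left(8 - - \frac{1}{9}\right)\right) + 3973} = \frac{1}{\left(8 - \left(8 + \frac{1}{9}\right)\right) + 3973} = \frac{1}{\left(8 - \frac{73}{9}\right) + 3973} = \frac{1}{- \frac{1}{9} + 3973} = \frac{1}{\frac{35756}{9}} = \frac{9}{35756}$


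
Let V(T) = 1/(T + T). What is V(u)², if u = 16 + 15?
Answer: 1/3844 ≈ 0.00026015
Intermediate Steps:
u = 31
V(T) = 1/(2*T)
V(u)² = ((½)/31)² = ((½)*(1/31))² = (1/62)² = 1/3844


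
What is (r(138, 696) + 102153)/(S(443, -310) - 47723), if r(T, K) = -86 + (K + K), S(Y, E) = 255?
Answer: -103459/47468 ≈ -2.1796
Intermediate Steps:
r(T, K) = -86 + 2*K
(r(138, 696) + 102153)/(S(443, -310) - 47723) = ((-86 + 2*696) + 102153)/(255 - 47723) = ((-86 + 1392) + 102153)/(-47468) = (1306 + 102153)*(-1/47468) = 103459*(-1/47468) = -103459/47468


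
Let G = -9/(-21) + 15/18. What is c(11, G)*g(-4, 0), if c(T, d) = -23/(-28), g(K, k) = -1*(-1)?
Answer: 23/28 ≈ 0.82143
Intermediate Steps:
g(K, k) = 1
G = 53/42 (G = -9*(-1/21) + 15*(1/18) = 3/7 + 5/6 = 53/42 ≈ 1.2619)
c(T, d) = 23/28 (c(T, d) = -23*(-1/28) = 23/28)
c(11, G)*g(-4, 0) = (23/28)*1 = 23/28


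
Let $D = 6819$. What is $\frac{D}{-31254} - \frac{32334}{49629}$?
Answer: $- \frac{149887443}{172344974} \approx -0.86969$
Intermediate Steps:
$\frac{D}{-31254} - \frac{32334}{49629} = \frac{6819}{-31254} - \frac{32334}{49629} = 6819 \left(- \frac{1}{31254}\right) - \frac{10778}{16543} = - \frac{2273}{10418} - \frac{10778}{16543} = - \frac{149887443}{172344974}$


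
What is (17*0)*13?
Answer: 0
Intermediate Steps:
(17*0)*13 = 0*13 = 0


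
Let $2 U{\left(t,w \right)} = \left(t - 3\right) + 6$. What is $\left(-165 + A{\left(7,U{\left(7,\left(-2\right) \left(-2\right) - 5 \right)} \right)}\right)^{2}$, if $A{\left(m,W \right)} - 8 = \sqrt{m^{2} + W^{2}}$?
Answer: $\left(157 - \sqrt{74}\right)^{2} \approx 22022.0$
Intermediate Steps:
$U{\left(t,w \right)} = \frac{3}{2} + \frac{t}{2}$ ($U{\left(t,w \right)} = \frac{\left(t - 3\right) + 6}{2} = \frac{\left(-3 + t\right) + 6}{2} = \frac{3 + t}{2} = \frac{3}{2} + \frac{t}{2}$)
$A{\left(m,W \right)} = 8 + \sqrt{W^{2} + m^{2}}$ ($A{\left(m,W \right)} = 8 + \sqrt{m^{2} + W^{2}} = 8 + \sqrt{W^{2} + m^{2}}$)
$\left(-165 + A{\left(7,U{\left(7,\left(-2\right) \left(-2\right) - 5 \right)} \right)}\right)^{2} = \left(-165 + \left(8 + \sqrt{\left(\frac{3}{2} + \frac{1}{2} \cdot 7\right)^{2} + 7^{2}}\right)\right)^{2} = \left(-165 + \left(8 + \sqrt{\left(\frac{3}{2} + \frac{7}{2}\right)^{2} + 49}\right)\right)^{2} = \left(-165 + \left(8 + \sqrt{5^{2} + 49}\right)\right)^{2} = \left(-165 + \left(8 + \sqrt{25 + 49}\right)\right)^{2} = \left(-165 + \left(8 + \sqrt{74}\right)\right)^{2} = \left(-157 + \sqrt{74}\right)^{2}$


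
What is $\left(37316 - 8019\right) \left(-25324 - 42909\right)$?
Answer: $-1999022201$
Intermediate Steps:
$\left(37316 - 8019\right) \left(-25324 - 42909\right) = 29297 \left(-68233\right) = -1999022201$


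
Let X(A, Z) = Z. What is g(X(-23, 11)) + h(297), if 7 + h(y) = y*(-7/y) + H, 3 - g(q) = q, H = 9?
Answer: -13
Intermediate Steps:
g(q) = 3 - q
h(y) = -5 (h(y) = -7 + (y*(-7/y) + 9) = -7 + (-7 + 9) = -7 + 2 = -5)
g(X(-23, 11)) + h(297) = (3 - 1*11) - 5 = (3 - 11) - 5 = -8 - 5 = -13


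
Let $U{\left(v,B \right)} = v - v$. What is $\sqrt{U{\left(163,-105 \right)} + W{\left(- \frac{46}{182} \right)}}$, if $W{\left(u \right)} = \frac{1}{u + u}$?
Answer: $\frac{i \sqrt{4186}}{46} \approx 1.4065 i$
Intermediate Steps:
$W{\left(u \right)} = \frac{1}{2 u}$
$U{\left(v,B \right)} = 0$
$\sqrt{U{\left(163,-105 \right)} + W{\left(- \frac{46}{182} \right)}} = \sqrt{0 + \frac{1}{2 \left(- \frac{46}{182}\right)}} = \sqrt{0 + \frac{1}{2 \left(\left(-46\right) \frac{1}{182}\right)}} = \sqrt{0 + \frac{1}{2 \left(- \frac{23}{91}\right)}} = \sqrt{0 + \frac{1}{2} \left(- \frac{91}{23}\right)} = \sqrt{0 - \frac{91}{46}} = \sqrt{- \frac{91}{46}} = \frac{i \sqrt{4186}}{46}$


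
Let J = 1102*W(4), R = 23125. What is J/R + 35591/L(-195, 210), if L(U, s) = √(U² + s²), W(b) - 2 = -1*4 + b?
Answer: 2204/23125 + 35591*√365/5475 ≈ 124.29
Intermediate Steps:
W(b) = -2 + b (W(b) = 2 + (-1*4 + b) = 2 + (-4 + b) = -2 + b)
J = 2204 (J = 1102*(-2 + 4) = 1102*2 = 2204)
J/R + 35591/L(-195, 210) = 2204/23125 + 35591/(√((-195)² + 210²)) = 2204*(1/23125) + 35591/(√(38025 + 44100)) = 2204/23125 + 35591/(√82125) = 2204/23125 + 35591/((15*√365)) = 2204/23125 + 35591*(√365/5475) = 2204/23125 + 35591*√365/5475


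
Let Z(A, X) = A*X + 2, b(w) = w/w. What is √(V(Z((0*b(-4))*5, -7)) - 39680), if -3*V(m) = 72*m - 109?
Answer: 5*I*√14289/3 ≈ 199.23*I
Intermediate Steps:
b(w) = 1
Z(A, X) = 2 + A*X
V(m) = 109/3 - 24*m (V(m) = -(72*m - 109)/3 = -(-109 + 72*m)/3 = 109/3 - 24*m)
√(V(Z((0*b(-4))*5, -7)) - 39680) = √((109/3 - 24*(2 + ((0*1)*5)*(-7))) - 39680) = √((109/3 - 24*(2 + (0*5)*(-7))) - 39680) = √((109/3 - 24*(2 + 0*(-7))) - 39680) = √((109/3 - 24*(2 + 0)) - 39680) = √((109/3 - 24*2) - 39680) = √((109/3 - 48) - 39680) = √(-35/3 - 39680) = √(-119075/3) = 5*I*√14289/3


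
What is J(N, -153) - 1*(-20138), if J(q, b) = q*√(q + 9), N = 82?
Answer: 20138 + 82*√91 ≈ 20920.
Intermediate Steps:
J(q, b) = q*√(9 + q)
J(N, -153) - 1*(-20138) = 82*√(9 + 82) - 1*(-20138) = 82*√91 + 20138 = 20138 + 82*√91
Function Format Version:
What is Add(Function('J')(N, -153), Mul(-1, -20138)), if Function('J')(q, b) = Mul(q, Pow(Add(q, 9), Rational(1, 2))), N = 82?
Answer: Add(20138, Mul(82, Pow(91, Rational(1, 2)))) ≈ 20920.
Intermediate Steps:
Function('J')(q, b) = Mul(q, Pow(Add(9, q), Rational(1, 2)))
Add(Function('J')(N, -153), Mul(-1, -20138)) = Add(Mul(82, Pow(Add(9, 82), Rational(1, 2))), Mul(-1, -20138)) = Add(Mul(82, Pow(91, Rational(1, 2))), 20138) = Add(20138, Mul(82, Pow(91, Rational(1, 2))))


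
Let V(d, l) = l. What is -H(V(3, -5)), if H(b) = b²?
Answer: -25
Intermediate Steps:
-H(V(3, -5)) = -1*(-5)² = -1*25 = -25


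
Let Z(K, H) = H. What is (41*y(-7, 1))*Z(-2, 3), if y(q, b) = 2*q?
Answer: -1722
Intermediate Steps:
(41*y(-7, 1))*Z(-2, 3) = (41*(2*(-7)))*3 = (41*(-14))*3 = -574*3 = -1722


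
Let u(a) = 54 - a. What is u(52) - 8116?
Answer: -8114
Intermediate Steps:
u(52) - 8116 = (54 - 1*52) - 8116 = (54 - 52) - 8116 = 2 - 8116 = -8114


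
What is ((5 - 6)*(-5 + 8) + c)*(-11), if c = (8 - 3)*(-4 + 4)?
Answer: 33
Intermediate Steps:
c = 0 (c = 5*0 = 0)
((5 - 6)*(-5 + 8) + c)*(-11) = ((5 - 6)*(-5 + 8) + 0)*(-11) = (-1*3 + 0)*(-11) = (-3 + 0)*(-11) = -3*(-11) = 33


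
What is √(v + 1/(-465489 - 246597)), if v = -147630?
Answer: I*√74858223172903566/712086 ≈ 384.23*I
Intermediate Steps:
√(v + 1/(-465489 - 246597)) = √(-147630 + 1/(-465489 - 246597)) = √(-147630 + 1/(-712086)) = √(-147630 - 1/712086) = √(-105125256181/712086) = I*√74858223172903566/712086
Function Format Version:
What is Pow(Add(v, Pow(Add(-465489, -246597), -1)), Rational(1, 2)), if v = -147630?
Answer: Mul(Rational(1, 712086), I, Pow(74858223172903566, Rational(1, 2))) ≈ Mul(384.23, I)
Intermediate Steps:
Pow(Add(v, Pow(Add(-465489, -246597), -1)), Rational(1, 2)) = Pow(Add(-147630, Pow(Add(-465489, -246597), -1)), Rational(1, 2)) = Pow(Add(-147630, Pow(-712086, -1)), Rational(1, 2)) = Pow(Add(-147630, Rational(-1, 712086)), Rational(1, 2)) = Pow(Rational(-105125256181, 712086), Rational(1, 2)) = Mul(Rational(1, 712086), I, Pow(74858223172903566, Rational(1, 2)))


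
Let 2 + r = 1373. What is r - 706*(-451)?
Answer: 319777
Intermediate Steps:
r = 1371 (r = -2 + 1373 = 1371)
r - 706*(-451) = 1371 - 706*(-451) = 1371 + 318406 = 319777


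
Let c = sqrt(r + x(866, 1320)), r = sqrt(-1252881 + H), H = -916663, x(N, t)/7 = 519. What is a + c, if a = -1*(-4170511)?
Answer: 4170511 + sqrt(3633 + 2*I*sqrt(542386)) ≈ 4.1706e+6 + 11.984*I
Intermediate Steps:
x(N, t) = 3633 (x(N, t) = 7*519 = 3633)
a = 4170511
r = 2*I*sqrt(542386) (r = sqrt(-1252881 - 916663) = sqrt(-2169544) = 2*I*sqrt(542386) ≈ 1472.9*I)
c = sqrt(3633 + 2*I*sqrt(542386)) (c = sqrt(2*I*sqrt(542386) + 3633) = sqrt(3633 + 2*I*sqrt(542386)) ≈ 61.454 + 11.984*I)
a + c = 4170511 + sqrt(3633 + 2*I*sqrt(542386))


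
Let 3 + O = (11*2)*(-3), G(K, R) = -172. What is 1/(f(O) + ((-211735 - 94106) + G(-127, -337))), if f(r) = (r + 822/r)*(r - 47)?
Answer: -23/6822423 ≈ -3.3712e-6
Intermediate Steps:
O = -69 (O = -3 + (11*2)*(-3) = -3 + 22*(-3) = -3 - 66 = -69)
f(r) = (-47 + r)*(r + 822/r) (f(r) = (r + 822/r)*(-47 + r) = (-47 + r)*(r + 822/r))
1/(f(O) + ((-211735 - 94106) + G(-127, -337))) = 1/((822 + (-69)² - 38634/(-69) - 47*(-69)) + ((-211735 - 94106) - 172)) = 1/((822 + 4761 - 38634*(-1/69) + 3243) + (-305841 - 172)) = 1/((822 + 4761 + 12878/23 + 3243) - 306013) = 1/(215876/23 - 306013) = 1/(-6822423/23) = -23/6822423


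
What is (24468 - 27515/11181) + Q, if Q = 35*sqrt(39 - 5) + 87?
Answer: 274521940/11181 + 35*sqrt(34) ≈ 24757.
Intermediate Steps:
Q = 87 + 35*sqrt(34) (Q = 35*sqrt(34) + 87 = 87 + 35*sqrt(34) ≈ 291.08)
(24468 - 27515/11181) + Q = (24468 - 27515/11181) + (87 + 35*sqrt(34)) = 273549193/11181 + (87 + 35*sqrt(34)) = 274521940/11181 + 35*sqrt(34)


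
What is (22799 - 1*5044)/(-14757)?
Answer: -17755/14757 ≈ -1.2032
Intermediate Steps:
(22799 - 1*5044)/(-14757) = (22799 - 5044)*(-1/14757) = 17755*(-1/14757) = -17755/14757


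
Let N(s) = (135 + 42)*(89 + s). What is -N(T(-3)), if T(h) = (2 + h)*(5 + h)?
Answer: -15399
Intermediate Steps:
N(s) = 15753 + 177*s (N(s) = 177*(89 + s) = 15753 + 177*s)
-N(T(-3)) = -(15753 + 177*(10 + (-3)² + 7*(-3))) = -(15753 + 177*(10 + 9 - 21)) = -(15753 + 177*(-2)) = -(15753 - 354) = -1*15399 = -15399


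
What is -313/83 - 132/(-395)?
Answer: -112679/32785 ≈ -3.4369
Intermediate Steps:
-313/83 - 132/(-395) = -313*1/83 - 132*(-1/395) = -313/83 + 132/395 = -112679/32785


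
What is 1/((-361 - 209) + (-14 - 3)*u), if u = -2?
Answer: -1/536 ≈ -0.0018657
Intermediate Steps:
1/((-361 - 209) + (-14 - 3)*u) = 1/((-361 - 209) + (-14 - 3)*(-2)) = 1/(-570 - 17*(-2)) = 1/(-570 + 34) = 1/(-536) = -1/536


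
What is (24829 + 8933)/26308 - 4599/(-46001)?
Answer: 837038127/605097154 ≈ 1.3833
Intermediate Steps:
(24829 + 8933)/26308 - 4599/(-46001) = 33762*(1/26308) - 4599*(-1/46001) = 16881/13154 + 4599/46001 = 837038127/605097154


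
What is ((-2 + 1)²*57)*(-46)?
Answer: -2622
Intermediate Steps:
((-2 + 1)²*57)*(-46) = ((-1)²*57)*(-46) = (1*57)*(-46) = 57*(-46) = -2622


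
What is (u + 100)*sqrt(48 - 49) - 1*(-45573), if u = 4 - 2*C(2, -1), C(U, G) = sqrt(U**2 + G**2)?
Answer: 45573 + 2*I*(52 - sqrt(5)) ≈ 45573.0 + 99.528*I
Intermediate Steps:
C(U, G) = sqrt(G**2 + U**2)
u = 4 - 2*sqrt(5) (u = 4 - 2*sqrt((-1)**2 + 2**2) = 4 - 2*sqrt(1 + 4) = 4 - 2*sqrt(5) ≈ -0.47214)
(u + 100)*sqrt(48 - 49) - 1*(-45573) = ((4 - 2*sqrt(5)) + 100)*sqrt(48 - 49) - 1*(-45573) = (104 - 2*sqrt(5))*sqrt(-1) + 45573 = (104 - 2*sqrt(5))*I + 45573 = I*(104 - 2*sqrt(5)) + 45573 = 45573 + I*(104 - 2*sqrt(5))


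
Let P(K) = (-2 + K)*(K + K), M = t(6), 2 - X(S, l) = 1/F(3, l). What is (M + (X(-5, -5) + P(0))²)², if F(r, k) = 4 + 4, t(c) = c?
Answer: 370881/4096 ≈ 90.547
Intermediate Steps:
F(r, k) = 8
X(S, l) = 15/8 (X(S, l) = 2 - 1/8 = 2 - 1*⅛ = 2 - ⅛ = 15/8)
M = 6
P(K) = 2*K*(-2 + K) (P(K) = (-2 + K)*(2*K) = 2*K*(-2 + K))
(M + (X(-5, -5) + P(0))²)² = (6 + (15/8 + 2*0*(-2 + 0))²)² = (6 + (15/8 + 2*0*(-2))²)² = (6 + (15/8 + 0)²)² = (6 + (15/8)²)² = (6 + 225/64)² = (609/64)² = 370881/4096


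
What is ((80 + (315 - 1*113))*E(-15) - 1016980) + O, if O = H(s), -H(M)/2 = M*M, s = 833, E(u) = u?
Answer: -2408988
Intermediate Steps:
H(M) = -2*M² (H(M) = -2*M*M = -2*M²)
O = -1387778 (O = -2*833² = -2*693889 = -1387778)
((80 + (315 - 1*113))*E(-15) - 1016980) + O = ((80 + (315 - 1*113))*(-15) - 1016980) - 1387778 = ((80 + (315 - 113))*(-15) - 1016980) - 1387778 = ((80 + 202)*(-15) - 1016980) - 1387778 = (282*(-15) - 1016980) - 1387778 = (-4230 - 1016980) - 1387778 = -1021210 - 1387778 = -2408988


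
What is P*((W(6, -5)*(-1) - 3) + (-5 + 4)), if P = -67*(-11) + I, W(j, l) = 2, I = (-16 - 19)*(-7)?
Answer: -5892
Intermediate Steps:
I = 245 (I = -35*(-7) = 245)
P = 982 (P = -67*(-11) + 245 = 737 + 245 = 982)
P*((W(6, -5)*(-1) - 3) + (-5 + 4)) = 982*((2*(-1) - 3) + (-5 + 4)) = 982*((-2 - 3) - 1) = 982*(-5 - 1) = 982*(-6) = -5892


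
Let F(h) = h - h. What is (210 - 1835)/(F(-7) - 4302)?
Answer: 1625/4302 ≈ 0.37773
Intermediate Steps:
F(h) = 0
(210 - 1835)/(F(-7) - 4302) = (210 - 1835)/(0 - 4302) = -1625/(-4302) = -1625*(-1/4302) = 1625/4302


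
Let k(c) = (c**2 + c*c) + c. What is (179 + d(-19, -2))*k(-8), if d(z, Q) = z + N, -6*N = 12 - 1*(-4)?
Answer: 18880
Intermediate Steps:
k(c) = c + 2*c**2 (k(c) = (c**2 + c**2) + c = 2*c**2 + c = c + 2*c**2)
N = -8/3 (N = -(12 - 1*(-4))/6 = -(12 + 4)/6 = -1/6*16 = -8/3 ≈ -2.6667)
d(z, Q) = -8/3 + z (d(z, Q) = z - 8/3 = -8/3 + z)
(179 + d(-19, -2))*k(-8) = (179 + (-8/3 - 19))*(-8*(1 + 2*(-8))) = (179 - 65/3)*(-8*(1 - 16)) = 472*(-8*(-15))/3 = (472/3)*120 = 18880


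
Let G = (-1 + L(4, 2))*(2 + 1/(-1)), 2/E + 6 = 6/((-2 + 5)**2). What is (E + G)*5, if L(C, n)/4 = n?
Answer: 265/8 ≈ 33.125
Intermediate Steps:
L(C, n) = 4*n
E = -3/8 (E = 2/(-6 + 6/((-2 + 5)**2)) = 2/(-6 + 6/(3**2)) = 2/(-6 + 6/9) = 2/(-6 + 6*(1/9)) = 2/(-6 + 2/3) = 2/(-16/3) = 2*(-3/16) = -3/8 ≈ -0.37500)
G = 7 (G = (-1 + 4*2)*(2 + 1/(-1)) = (-1 + 8)*(2 - 1) = 7*1 = 7)
(E + G)*5 = (-3/8 + 7)*5 = (53/8)*5 = 265/8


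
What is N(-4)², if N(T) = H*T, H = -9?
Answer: 1296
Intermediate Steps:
N(T) = -9*T
N(-4)² = (-9*(-4))² = 36² = 1296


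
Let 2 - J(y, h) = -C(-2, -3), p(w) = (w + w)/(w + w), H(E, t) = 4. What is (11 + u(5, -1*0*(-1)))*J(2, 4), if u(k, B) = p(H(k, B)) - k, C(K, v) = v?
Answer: -7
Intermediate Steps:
p(w) = 1 (p(w) = (2*w)/((2*w)) = (2*w)*(1/(2*w)) = 1)
J(y, h) = -1 (J(y, h) = 2 - (-1)*(-3) = 2 - 1*3 = 2 - 3 = -1)
u(k, B) = 1 - k
(11 + u(5, -1*0*(-1)))*J(2, 4) = (11 + (1 - 1*5))*(-1) = (11 + (1 - 5))*(-1) = (11 - 4)*(-1) = 7*(-1) = -7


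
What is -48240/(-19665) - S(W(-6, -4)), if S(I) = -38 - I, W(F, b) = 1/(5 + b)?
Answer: 18115/437 ≈ 41.453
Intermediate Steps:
-48240/(-19665) - S(W(-6, -4)) = -48240/(-19665) - (-38 - 1/(5 - 4)) = -48240*(-1/19665) - (-38 - 1/1) = 1072/437 - (-38 - 1*1) = 1072/437 - (-38 - 1) = 1072/437 - 1*(-39) = 1072/437 + 39 = 18115/437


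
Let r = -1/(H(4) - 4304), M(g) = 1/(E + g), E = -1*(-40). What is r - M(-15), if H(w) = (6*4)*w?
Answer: -4183/105200 ≈ -0.039762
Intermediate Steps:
E = 40
H(w) = 24*w
M(g) = 1/(40 + g)
r = 1/4208 (r = -1/(24*4 - 4304) = -1/(96 - 4304) = -1/(-4208) = -1*(-1/4208) = 1/4208 ≈ 0.00023764)
r - M(-15) = 1/4208 - 1/(40 - 15) = 1/4208 - 1/25 = -4183/105200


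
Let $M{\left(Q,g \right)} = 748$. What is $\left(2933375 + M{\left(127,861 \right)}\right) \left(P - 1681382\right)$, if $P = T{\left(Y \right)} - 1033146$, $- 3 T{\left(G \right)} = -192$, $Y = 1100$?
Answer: $-7964571255072$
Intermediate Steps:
$T{\left(G \right)} = 64$ ($T{\left(G \right)} = \left(- \frac{1}{3}\right) \left(-192\right) = 64$)
$P = -1033082$ ($P = 64 - 1033146 = -1033082$)
$\left(2933375 + M{\left(127,861 \right)}\right) \left(P - 1681382\right) = \left(2933375 + 748\right) \left(-1033082 - 1681382\right) = 2934123 \left(-2714464\right) = -7964571255072$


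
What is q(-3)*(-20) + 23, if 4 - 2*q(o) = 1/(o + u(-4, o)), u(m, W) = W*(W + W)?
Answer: -49/3 ≈ -16.333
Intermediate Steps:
u(m, W) = 2*W² (u(m, W) = W*(2*W) = 2*W²)
q(o) = 2 - 1/(2*(o + 2*o²))
q(-3)*(-20) + 23 = ((½)*(-1 + 4*(-3) + 8*(-3)²)/(-3*(1 + 2*(-3))))*(-20) + 23 = ((½)*(-⅓)*(-1 - 12 + 8*9)/(1 - 6))*(-20) + 23 = ((½)*(-⅓)*(-1 - 12 + 72)/(-5))*(-20) + 23 = ((½)*(-⅓)*(-⅕)*59)*(-20) + 23 = (59/30)*(-20) + 23 = -118/3 + 23 = -49/3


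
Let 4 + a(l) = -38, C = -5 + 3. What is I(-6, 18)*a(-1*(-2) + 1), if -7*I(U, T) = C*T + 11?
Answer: -150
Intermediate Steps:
C = -2
a(l) = -42 (a(l) = -4 - 38 = -42)
I(U, T) = -11/7 + 2*T/7 (I(U, T) = -(-2*T + 11)/7 = -(11 - 2*T)/7 = -11/7 + 2*T/7)
I(-6, 18)*a(-1*(-2) + 1) = (-11/7 + (2/7)*18)*(-42) = (-11/7 + 36/7)*(-42) = (25/7)*(-42) = -150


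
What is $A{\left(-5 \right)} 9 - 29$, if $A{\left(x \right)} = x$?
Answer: $-74$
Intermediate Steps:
$A{\left(-5 \right)} 9 - 29 = \left(-5\right) 9 - 29 = -45 - 29 = -74$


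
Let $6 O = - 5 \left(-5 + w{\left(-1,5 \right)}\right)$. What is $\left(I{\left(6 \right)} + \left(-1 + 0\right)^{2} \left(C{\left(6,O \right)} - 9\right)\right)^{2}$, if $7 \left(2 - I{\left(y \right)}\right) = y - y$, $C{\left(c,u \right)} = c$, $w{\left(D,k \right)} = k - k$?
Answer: $1$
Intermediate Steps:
$w{\left(D,k \right)} = 0$
$O = \frac{25}{6}$ ($O = \frac{\left(-5\right) \left(-5 + 0\right)}{6} = \frac{\left(-5\right) \left(-5\right)}{6} = \frac{1}{6} \cdot 25 = \frac{25}{6} \approx 4.1667$)
$I{\left(y \right)} = 2$ ($I{\left(y \right)} = 2 - \frac{y - y}{7} = 2 - 0 = 2 + 0 = 2$)
$\left(I{\left(6 \right)} + \left(-1 + 0\right)^{2} \left(C{\left(6,O \right)} - 9\right)\right)^{2} = \left(2 + \left(-1 + 0\right)^{2} \left(6 - 9\right)\right)^{2} = \left(2 + \left(-1\right)^{2} \left(-3\right)\right)^{2} = \left(2 + 1 \left(-3\right)\right)^{2} = \left(2 - 3\right)^{2} = \left(-1\right)^{2} = 1$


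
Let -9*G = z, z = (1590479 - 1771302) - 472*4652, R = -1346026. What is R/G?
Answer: -1346026/264063 ≈ -5.0974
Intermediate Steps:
z = -2376567 (z = -180823 - 1*2195744 = -180823 - 2195744 = -2376567)
G = 264063 (G = -⅑*(-2376567) = 264063)
R/G = -1346026/264063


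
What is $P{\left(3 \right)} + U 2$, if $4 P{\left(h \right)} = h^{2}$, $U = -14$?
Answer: $- \frac{103}{4} \approx -25.75$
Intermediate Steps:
$P{\left(h \right)} = \frac{h^{2}}{4}$
$P{\left(3 \right)} + U 2 = \frac{3^{2}}{4} - 28 = \frac{1}{4} \cdot 9 - 28 = \frac{9}{4} - 28 = - \frac{103}{4}$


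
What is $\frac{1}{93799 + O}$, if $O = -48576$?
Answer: $\frac{1}{45223} \approx 2.2113 \cdot 10^{-5}$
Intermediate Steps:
$\frac{1}{93799 + O} = \frac{1}{93799 - 48576} = \frac{1}{45223}$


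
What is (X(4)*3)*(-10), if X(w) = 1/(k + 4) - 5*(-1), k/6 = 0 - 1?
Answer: -135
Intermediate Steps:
k = -6 (k = 6*(0 - 1) = 6*(-1) = -6)
X(w) = 9/2 (X(w) = 1/(-6 + 4) - 5*(-1) = 1/(-2) + 5 = -½ + 5 = 9/2)
(X(4)*3)*(-10) = ((9/2)*3)*(-10) = (27/2)*(-10) = -135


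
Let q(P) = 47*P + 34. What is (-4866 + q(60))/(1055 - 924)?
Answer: -2012/131 ≈ -15.359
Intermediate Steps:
q(P) = 34 + 47*P
(-4866 + q(60))/(1055 - 924) = (-4866 + (34 + 47*60))/(1055 - 924) = (-4866 + (34 + 2820))/131 = (-4866 + 2854)*(1/131) = -2012*1/131 = -2012/131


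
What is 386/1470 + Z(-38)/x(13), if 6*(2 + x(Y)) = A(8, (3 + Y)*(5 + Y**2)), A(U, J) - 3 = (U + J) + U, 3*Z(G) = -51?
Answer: 463693/2051385 ≈ 0.22604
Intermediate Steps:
Z(G) = -17 (Z(G) = (1/3)*(-51) = -17)
A(U, J) = 3 + J + 2*U (A(U, J) = 3 + ((U + J) + U) = 3 + ((J + U) + U) = 3 + (J + 2*U) = 3 + J + 2*U)
x(Y) = 7/6 + (3 + Y)*(5 + Y**2)/6 (x(Y) = -2 + (3 + (3 + Y)*(5 + Y**2) + 2*8)/6 = -2 + (3 + (3 + Y)*(5 + Y**2) + 16)/6 = -2 + (19 + (3 + Y)*(5 + Y**2))/6 = -2 + (19/6 + (3 + Y)*(5 + Y**2)/6) = 7/6 + (3 + Y)*(5 + Y**2)/6)
386/1470 + Z(-38)/x(13) = 386/1470 - 17/(11/3 + (1/2)*13**2 + (1/6)*13**3 + (5/6)*13) = 386*(1/1470) - 17/(11/3 + (1/2)*169 + (1/6)*2197 + 65/6) = 193/735 - 17/(11/3 + 169/2 + 2197/6 + 65/6) = 193/735 - 17/2791/6 = 193/735 - 17*6/2791 = 193/735 - 102/2791 = 463693/2051385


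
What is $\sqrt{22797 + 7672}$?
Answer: $\sqrt{30469} \approx 174.55$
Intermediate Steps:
$\sqrt{22797 + 7672} = \sqrt{30469}$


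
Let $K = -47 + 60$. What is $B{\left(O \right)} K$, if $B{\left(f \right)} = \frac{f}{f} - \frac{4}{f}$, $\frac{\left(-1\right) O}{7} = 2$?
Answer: $\frac{117}{7} \approx 16.714$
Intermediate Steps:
$O = -14$ ($O = \left(-7\right) 2 = -14$)
$K = 13$
$B{\left(f \right)} = 1 - \frac{4}{f}$
$B{\left(O \right)} K = \frac{-4 - 14}{-14} \cdot 13 = \left(- \frac{1}{14}\right) \left(-18\right) 13 = \frac{9}{7} \cdot 13 = \frac{117}{7}$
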